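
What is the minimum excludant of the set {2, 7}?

0 is not in the set, so the mex is 0.

0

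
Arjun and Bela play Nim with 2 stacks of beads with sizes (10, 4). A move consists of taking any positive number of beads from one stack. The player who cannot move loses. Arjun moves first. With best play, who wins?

Bitwise XOR of the heap sizes:
  1010  (10)
  0100  (4)
  ----
  1110  (14)
The nim-sum is 14 ≠ 0, so this is an N-position: the player to move can win; Arjun has a winning move.

Arjun wins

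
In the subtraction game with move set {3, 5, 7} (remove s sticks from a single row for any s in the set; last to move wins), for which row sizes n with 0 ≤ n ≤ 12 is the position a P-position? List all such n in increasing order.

0, 1, 2, 10, 11, 12

Grundy values for subtraction set {3, 5, 7}:
k:     0  1  2  3  4  5  6  7  8  9 10 11 12
g(k):  0  0  0  1  1  1  2  2  2  3  0  0  0
The P-positions (g = 0) in 0..12 are 0, 1, 2, 10, 11, 12.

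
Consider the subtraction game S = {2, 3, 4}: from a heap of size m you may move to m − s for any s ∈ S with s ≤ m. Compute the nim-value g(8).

1

Build the Grundy sequence with g(k) = mex{g(k−s) : s ∈ {2, 3, 4}, s ≤ k}:
k:     0  1  2  3  4  5  6  7  8
g(k):  0  0  1  1  2  2  0  0  1
So g(8) = 1.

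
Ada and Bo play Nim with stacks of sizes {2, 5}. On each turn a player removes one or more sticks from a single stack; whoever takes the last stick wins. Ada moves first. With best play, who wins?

Compute the nim-sum pairwise:
2 ⊕ 5 = 7
The nim-sum is 7 ≠ 0, so this is an N-position: the player to move can win; Ada has a winning move.

Ada wins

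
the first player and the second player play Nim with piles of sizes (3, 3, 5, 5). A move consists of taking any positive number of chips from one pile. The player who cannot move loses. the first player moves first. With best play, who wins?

Compute the nim-sum pairwise:
3 ^ 3 = 0
0 ^ 5 = 5
5 ^ 5 = 0
The nim-sum is 0, so this is a P-position: the player to move is in a losing position under optimal play; the first player is about to move from it and so loses — the second player wins.

the second player wins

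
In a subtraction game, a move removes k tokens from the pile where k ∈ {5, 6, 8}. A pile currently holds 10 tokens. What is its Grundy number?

2

Build the Grundy sequence with g(k) = mex{g(k−s) : s ∈ {5, 6, 8}, s ≤ k}:
k:     0  1  2  3  4  5  6  7  8  9 10
g(k):  0  0  0  0  0  1  1  1  1  1  2
So g(10) = 2.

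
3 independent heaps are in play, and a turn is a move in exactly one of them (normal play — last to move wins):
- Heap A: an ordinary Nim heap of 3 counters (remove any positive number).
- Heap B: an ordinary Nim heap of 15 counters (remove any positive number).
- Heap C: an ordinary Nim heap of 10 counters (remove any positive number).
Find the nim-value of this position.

Heap A is a plain Nim heap of size 3, so its Grundy value is 3.
Heap B is a plain Nim heap of size 15, so its Grundy value is 15.
Heap C is a plain Nim heap of size 10, so its Grundy value is 10.
The value of a disjunctive sum is the nim-sum of the parts.
Combined value = 3 ⊕ 15 ⊕ 10 = 6.

6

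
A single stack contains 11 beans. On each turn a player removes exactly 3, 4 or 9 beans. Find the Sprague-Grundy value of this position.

Build the Grundy sequence with g(k) = mex{g(k−s) : s ∈ {3, 4, 9}, s ≤ k}:
g(0) = mex{} = 0
g(1) = mex{} = 0
g(2) = mex{} = 0
g(3) = mex{0} = 1
g(4) = mex{0} = 1
g(5) = mex{0} = 1
g(6) = mex{0,1} = 2
g(7) = mex{1} = 0
g(8) = mex{1} = 0
g(9) = mex{0,1,2} = 3
g(10) = mex{0,2} = 1
g(11) = mex{0} = 1
So g(11) = 1.

1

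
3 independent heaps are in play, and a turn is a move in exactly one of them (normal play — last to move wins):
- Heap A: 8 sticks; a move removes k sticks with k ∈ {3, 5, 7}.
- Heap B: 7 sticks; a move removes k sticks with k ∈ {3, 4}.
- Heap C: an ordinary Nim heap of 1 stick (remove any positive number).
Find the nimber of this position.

For heap A, compute g(0), g(1), … with moves {3, 5, 7}:
g(0) = mex{} = 0
g(1) = mex{} = 0
g(2) = mex{} = 0
g(3) = mex{0} = 1
g(4) = mex{0} = 1
g(5) = mex{0} = 1
g(6) = mex{0,1} = 2
g(7) = mex{0,1} = 2
g(8) = mex{0,1} = 2
So g(8) = 2.
Grundy values for heap B (subtraction set {3, 4}):
g(0) = mex{} = 0
g(1) = mex{} = 0
g(2) = mex{} = 0
g(3) = mex{0} = 1
g(4) = mex{0} = 1
g(5) = mex{0} = 1
g(6) = mex{0,1} = 2
g(7) = mex{1} = 0
So g(7) = 0.
Heap C is a plain Nim heap of size 1, so its Grundy value is 1.
The value of a disjunctive sum is the nim-sum of the parts.
Combined value = 2 ⊕ 0 ⊕ 1 = 3.

3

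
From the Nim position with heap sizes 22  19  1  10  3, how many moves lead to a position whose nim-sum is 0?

1

Compute the nim-sum pairwise:
22 XOR 19 = 5
5 XOR 1 = 4
4 XOR 10 = 14
14 XOR 3 = 13
The overall nim-sum is X = 13. A heap of size p has a winning move iff p XOR X < p (reduce it to p XOR X).
  22: 22 XOR 13 = 27 ≥ 22 — no move.
  19: 19 XOR 13 = 30 ≥ 19 — no move.
  1: 1 XOR 13 = 12 ≥ 1 — no move.
  10: 10 XOR 13 = 7 < 10 — winning move (to 7).
  3: 3 XOR 13 = 14 ≥ 3 — no move.
That gives 1 winning move.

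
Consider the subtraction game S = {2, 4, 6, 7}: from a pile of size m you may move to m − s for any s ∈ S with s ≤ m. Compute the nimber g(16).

3

Grundy values for subtraction set {2, 4, 6, 7}:
k:     0  1  2  3  4  5  6  7  8  9 10 11 12 13 14 15 16
g(k):  0  0  1  1  2  2  3  3  4  0  0  1  1  2  2  3  3
So g(16) = 3.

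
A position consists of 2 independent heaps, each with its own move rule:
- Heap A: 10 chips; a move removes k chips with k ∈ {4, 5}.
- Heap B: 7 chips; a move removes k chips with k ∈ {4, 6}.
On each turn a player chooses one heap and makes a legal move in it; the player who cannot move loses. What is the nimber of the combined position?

1

Build the Grundy sequence for heap A with g(k) = mex{g(k−s) : s ∈ {4, 5}, s ≤ k}:
k:     0  1  2  3  4  5  6  7  8  9 10
g(k):  0  0  0  0  1  1  1  1  2  0  0
So g(10) = 0.
Build the Grundy sequence for heap B with g(k) = mex{g(k−s) : s ∈ {4, 6}, s ≤ k}:
g(0) = mex{} = 0
g(1) = mex{} = 0
g(2) = mex{} = 0
g(3) = mex{} = 0
g(4) = mex{0} = 1
g(5) = mex{0} = 1
g(6) = mex{0} = 1
g(7) = mex{0} = 1
So g(7) = 1.
By the Sprague-Grundy theorem, the Grundy value of a sum of independent games is the XOR of the component values.
Combined value = 0 XOR 1 = 1.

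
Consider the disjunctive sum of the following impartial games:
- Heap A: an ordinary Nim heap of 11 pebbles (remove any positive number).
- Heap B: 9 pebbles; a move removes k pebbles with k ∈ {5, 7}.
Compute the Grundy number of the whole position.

Heap A is a plain Nim heap of size 11, so its Grundy value is 11.
Build the Grundy sequence for heap B with g(k) = mex{g(k−s) : s ∈ {5, 7}, s ≤ k}:
k:     0  1  2  3  4  5  6  7  8  9
g(k):  0  0  0  0  0  1  1  1  1  1
So g(9) = 1.
By the Sprague-Grundy theorem, the Grundy value of a sum of independent games is the XOR of the component values.
Combined value = 11 XOR 1 = 10.

10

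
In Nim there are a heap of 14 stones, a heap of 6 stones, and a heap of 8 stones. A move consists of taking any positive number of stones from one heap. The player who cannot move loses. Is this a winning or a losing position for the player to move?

Losing position

Bitwise XOR of the heap sizes:
  1110  (14)
  0110  (6)
  1000  (8)
  ----
  0000  (0)
The nim-sum is 0, so this is a P-position: the player to move is in a losing position under optimal play.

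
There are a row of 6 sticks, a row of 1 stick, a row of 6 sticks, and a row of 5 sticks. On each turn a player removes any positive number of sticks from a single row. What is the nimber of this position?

4

Nim-sum: 6 ^ 1 ^ 6 ^ 5 = 4.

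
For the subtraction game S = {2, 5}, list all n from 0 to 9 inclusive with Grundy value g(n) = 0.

0, 1, 4, 7, 8

Grundy values for subtraction set {2, 5}:
k:     0  1  2  3  4  5  6  7  8  9
g(k):  0  0  1  1  0  2  1  0  0  1
The P-positions (g = 0) in 0..9 are 0, 1, 4, 7, 8.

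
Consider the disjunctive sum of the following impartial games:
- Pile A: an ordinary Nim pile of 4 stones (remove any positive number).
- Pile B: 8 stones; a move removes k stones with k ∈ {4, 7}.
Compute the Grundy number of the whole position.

6

Pile A is a plain Nim pile of size 4, so its Grundy value is 4.
Build the Grundy sequence for pile B with g(k) = mex{g(k−s) : s ∈ {4, 7}, s ≤ k}:
k:     0  1  2  3  4  5  6  7  8
g(k):  0  0  0  0  1  1  1  1  2
So g(8) = 2.
By the Sprague-Grundy theorem, the Grundy value of a sum of independent games is the XOR of the component values.
Combined value = 4 ⊕ 2 = 6.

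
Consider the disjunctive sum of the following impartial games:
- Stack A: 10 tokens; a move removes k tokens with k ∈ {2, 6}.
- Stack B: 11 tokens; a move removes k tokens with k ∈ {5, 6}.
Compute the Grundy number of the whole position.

For stack A, compute g(0), g(1), … with moves {2, 6}:
k:     0  1  2  3  4  5  6  7  8  9 10
g(k):  0  0  1  1  0  0  1  1  0  0  1
So g(10) = 1.
Build the Grundy sequence for stack B with g(k) = mex{g(k−s) : s ∈ {5, 6}, s ≤ k}:
k:     0  1  2  3  4  5  6  7  8  9 10 11
g(k):  0  0  0  0  0  1  1  1  1  1  2  0
So g(11) = 0.
The value of a disjunctive sum is the nim-sum of the parts.
Combined value = 1 ⊕ 0 = 1.

1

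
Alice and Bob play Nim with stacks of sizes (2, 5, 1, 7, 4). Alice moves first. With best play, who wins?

Nim-sum: 2 ^ 5 ^ 1 ^ 7 ^ 4 = 5.
The nim-sum is 5 ≠ 0, so this is an N-position: the player to move can win; Alice has a winning move.

Alice wins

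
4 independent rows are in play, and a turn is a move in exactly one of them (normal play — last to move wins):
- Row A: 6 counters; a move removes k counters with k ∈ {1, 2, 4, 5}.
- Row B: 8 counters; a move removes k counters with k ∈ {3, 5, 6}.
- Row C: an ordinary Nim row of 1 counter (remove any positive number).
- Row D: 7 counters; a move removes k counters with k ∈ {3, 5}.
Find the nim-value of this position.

Build the Grundy sequence for row A with g(k) = mex{g(k−s) : s ∈ {1, 2, 4, 5}, s ≤ k}:
g(0) = mex{} = 0
g(1) = mex{0} = 1
g(2) = mex{0,1} = 2
g(3) = mex{1,2} = 0
g(4) = mex{0,2} = 1
g(5) = mex{0,1} = 2
g(6) = mex{1,2} = 0
So g(6) = 0.
Grundy values for row B (subtraction set {3, 5, 6}):
g(0) = mex{} = 0
g(1) = mex{} = 0
g(2) = mex{} = 0
g(3) = mex{0} = 1
g(4) = mex{0} = 1
g(5) = mex{0} = 1
g(6) = mex{0,1} = 2
g(7) = mex{0,1} = 2
g(8) = mex{0,1} = 2
So g(8) = 2.
Row C is a plain Nim row of size 1, so its Grundy value is 1.
Build the Grundy sequence for row D with g(k) = mex{g(k−s) : s ∈ {3, 5}, s ≤ k}:
g(0) = mex{} = 0
g(1) = mex{} = 0
g(2) = mex{} = 0
g(3) = mex{0} = 1
g(4) = mex{0} = 1
g(5) = mex{0} = 1
g(6) = mex{0,1} = 2
g(7) = mex{0,1} = 2
So g(7) = 2.
By the Sprague-Grundy theorem, the Grundy value of a sum of independent games is the XOR of the component values.
Combined value = 0 XOR 2 XOR 1 XOR 2 = 1.

1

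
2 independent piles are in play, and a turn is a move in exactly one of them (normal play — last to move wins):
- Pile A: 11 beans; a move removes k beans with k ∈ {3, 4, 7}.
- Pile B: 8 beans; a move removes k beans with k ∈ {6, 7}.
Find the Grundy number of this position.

1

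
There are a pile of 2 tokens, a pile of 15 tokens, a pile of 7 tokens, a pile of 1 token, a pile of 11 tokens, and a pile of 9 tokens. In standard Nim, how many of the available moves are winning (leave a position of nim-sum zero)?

Compute the nim-sum pairwise:
2 XOR 15 = 13
13 XOR 7 = 10
10 XOR 1 = 11
11 XOR 11 = 0
0 XOR 9 = 9
The overall nim-sum is X = 9. A pile of size p has a winning move iff p XOR X < p (reduce it to p XOR X).
  2: 2 XOR 9 = 11 ≥ 2 — no move.
  15: 15 XOR 9 = 6 < 15 — winning move (to 6).
  7: 7 XOR 9 = 14 ≥ 7 — no move.
  1: 1 XOR 9 = 8 ≥ 1 — no move.
  11: 11 XOR 9 = 2 < 11 — winning move (to 2).
  9: 9 XOR 9 = 0 < 9 — winning move (to 0).
That gives 3 winning moves.

3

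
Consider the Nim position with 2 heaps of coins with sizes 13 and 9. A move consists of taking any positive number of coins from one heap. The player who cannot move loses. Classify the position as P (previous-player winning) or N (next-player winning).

N-position

Nim-sum: 13 XOR 9 = 4.
The nim-sum is 4 ≠ 0, so this is an N-position: the player to move can win.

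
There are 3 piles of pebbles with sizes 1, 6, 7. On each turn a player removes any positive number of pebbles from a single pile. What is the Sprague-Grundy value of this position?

Compute the nim-sum pairwise:
1 ⊕ 6 = 7
7 ⊕ 7 = 0

0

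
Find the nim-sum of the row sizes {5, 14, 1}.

Nim-sum: 5 ⊕ 14 ⊕ 1 = 10.

10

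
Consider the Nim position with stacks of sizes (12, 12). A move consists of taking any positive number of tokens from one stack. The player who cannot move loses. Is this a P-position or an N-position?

P-position

Nim-sum: 12 XOR 12 = 0.
The nim-sum is 0, so this is a P-position: the player to move is in a losing position under optimal play.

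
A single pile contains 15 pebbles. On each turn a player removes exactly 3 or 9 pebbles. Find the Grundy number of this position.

1

Build the Grundy sequence with g(k) = mex{g(k−s) : s ∈ {3, 9}, s ≤ k}:
k:     0  1  2  3  4  5  6  7  8  9 10 11 12 13 14 15
g(k):  0  0  0  1  1  1  0  0  0  1  1  1  0  0  0  1
So g(15) = 1.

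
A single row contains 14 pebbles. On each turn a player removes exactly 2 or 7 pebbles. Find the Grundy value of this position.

Compute g(0), g(1), … for moves {2, 7}:
k:     0  1  2  3  4  5  6  7  8  9 10 11 12 13 14
g(k):  0  0  1  1  0  0  1  1  2  0  0  1  1  0  0
So g(14) = 0.

0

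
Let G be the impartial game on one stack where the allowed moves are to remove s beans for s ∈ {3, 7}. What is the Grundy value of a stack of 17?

2

Build the Grundy sequence with g(k) = mex{g(k−s) : s ∈ {3, 7}, s ≤ k}:
k:     0  1  2  3  4  5  6  7  8  9 10 11 12 13 14 15 16 17
g(k):  0  0  0  1  1  1  0  2  2  1  0  0  0  1  1  1  0  2
So g(17) = 2.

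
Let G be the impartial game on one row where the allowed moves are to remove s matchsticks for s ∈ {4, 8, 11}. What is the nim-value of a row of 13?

3

Build the Grundy sequence with g(k) = mex{g(k−s) : s ∈ {4, 8, 11}, s ≤ k}:
g(0) = mex{} = 0
g(1) = mex{} = 0
g(2) = mex{} = 0
g(3) = mex{} = 0
g(4) = mex{0} = 1
g(5) = mex{0} = 1
g(6) = mex{0} = 1
g(7) = mex{0} = 1
g(8) = mex{0,1} = 2
g(9) = mex{0,1} = 2
g(10) = mex{0,1} = 2
g(11) = mex{0,1} = 2
g(12) = mex{0,1,2} = 3
g(13) = mex{0,1,2} = 3
So g(13) = 3.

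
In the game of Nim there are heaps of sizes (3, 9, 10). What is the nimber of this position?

Bitwise XOR of the heap sizes:
  0011  (3)
  1001  (9)
  1010  (10)
  ----
  0000  (0)

0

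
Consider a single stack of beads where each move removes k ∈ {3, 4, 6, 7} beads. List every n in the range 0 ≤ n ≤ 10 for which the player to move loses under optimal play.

0, 1, 2, 10

Compute g(0), g(1), … for moves {3, 4, 6, 7}:
g(0) = mex{} = 0
g(1) = mex{} = 0
g(2) = mex{} = 0
g(3) = mex{0} = 1
g(4) = mex{0} = 1
g(5) = mex{0} = 1
g(6) = mex{0,1} = 2
g(7) = mex{0,1} = 2
g(8) = mex{0,1} = 2
g(9) = mex{0,1,2} = 3
g(10) = mex{1,2} = 0
The P-positions (g = 0) in 0..10 are 0, 1, 2, 10.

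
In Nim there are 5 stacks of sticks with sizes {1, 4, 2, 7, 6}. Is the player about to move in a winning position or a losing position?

Winning position

Compute the nim-sum pairwise:
1 ⊕ 4 = 5
5 ⊕ 2 = 7
7 ⊕ 7 = 0
0 ⊕ 6 = 6
The nim-sum is 6 ≠ 0, so this is an N-position: the player to move can win.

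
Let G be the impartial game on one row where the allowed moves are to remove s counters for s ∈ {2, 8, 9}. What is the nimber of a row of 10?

Compute g(0), g(1), … for moves {2, 8, 9}:
k:     0  1  2  3  4  5  6  7  8  9 10
g(k):  0  0  1  1  0  0  1  1  2  2  3
So g(10) = 3.

3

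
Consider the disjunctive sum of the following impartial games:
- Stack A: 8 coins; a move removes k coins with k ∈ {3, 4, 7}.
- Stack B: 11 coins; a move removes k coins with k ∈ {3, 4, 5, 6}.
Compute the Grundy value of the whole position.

2

Build the Grundy sequence for stack A with g(k) = mex{g(k−s) : s ∈ {3, 4, 7}, s ≤ k}:
k:     0  1  2  3  4  5  6  7  8
g(k):  0  0  0  1  1  1  2  2  2
So g(8) = 2.
Grundy values for stack B (subtraction set {3, 4, 5, 6}):
k:     0  1  2  3  4  5  6  7  8  9 10 11
g(k):  0  0  0  1  1  1  2  2  2  0  0  0
So g(11) = 0.
The value of a disjunctive sum is the nim-sum of the parts.
Combined value = 2 ⊕ 0 = 2.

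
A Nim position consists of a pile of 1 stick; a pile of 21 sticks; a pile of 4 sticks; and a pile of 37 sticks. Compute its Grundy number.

53

Compute the nim-sum pairwise:
1 ^ 21 = 20
20 ^ 4 = 16
16 ^ 37 = 53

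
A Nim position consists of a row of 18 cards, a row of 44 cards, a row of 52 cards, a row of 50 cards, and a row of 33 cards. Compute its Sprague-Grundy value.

25

Nim-sum: 18 ⊕ 44 ⊕ 52 ⊕ 50 ⊕ 33 = 25.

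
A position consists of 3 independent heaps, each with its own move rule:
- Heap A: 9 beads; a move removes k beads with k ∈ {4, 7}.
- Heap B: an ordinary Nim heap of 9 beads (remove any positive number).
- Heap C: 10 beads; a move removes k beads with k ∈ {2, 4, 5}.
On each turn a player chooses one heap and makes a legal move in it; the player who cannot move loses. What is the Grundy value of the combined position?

Build the Grundy sequence for heap A with g(k) = mex{g(k−s) : s ∈ {4, 7}, s ≤ k}:
g(0) = mex{} = 0
g(1) = mex{} = 0
g(2) = mex{} = 0
g(3) = mex{} = 0
g(4) = mex{0} = 1
g(5) = mex{0} = 1
g(6) = mex{0} = 1
g(7) = mex{0} = 1
g(8) = mex{0,1} = 2
g(9) = mex{0,1} = 2
So g(9) = 2.
Heap B is a plain Nim heap of size 9, so its Grundy value is 9.
For heap C, compute g(0), g(1), … with moves {2, 4, 5}:
k:     0  1  2  3  4  5  6  7  8  9 10
g(k):  0  0  1  1  2  2  3  0  0  1  1
So g(10) = 1.
The value of a disjunctive sum is the nim-sum of the parts.
Combined value = 2 XOR 9 XOR 1 = 10.

10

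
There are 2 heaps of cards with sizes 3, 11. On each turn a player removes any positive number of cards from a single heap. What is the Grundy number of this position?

8

Write each in binary and XOR column by column:
  0011  (3)
  1011  (11)
  ----
  1000  (8)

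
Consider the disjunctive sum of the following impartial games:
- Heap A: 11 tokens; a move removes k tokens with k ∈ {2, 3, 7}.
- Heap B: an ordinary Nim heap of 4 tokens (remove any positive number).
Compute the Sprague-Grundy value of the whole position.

4

For heap A, compute g(0), g(1), … with moves {2, 3, 7}:
g(0) = mex{} = 0
g(1) = mex{} = 0
g(2) = mex{0} = 1
g(3) = mex{0} = 1
g(4) = mex{0,1} = 2
g(5) = mex{1} = 0
g(6) = mex{1,2} = 0
g(7) = mex{0,2} = 1
g(8) = mex{0} = 1
g(9) = mex{0,1} = 2
g(10) = mex{1} = 0
g(11) = mex{1,2} = 0
So g(11) = 0.
Heap B is a plain Nim heap of size 4, so its Grundy value is 4.
The value of a disjunctive sum is the nim-sum of the parts.
Combined value = 0 ⊕ 4 = 4.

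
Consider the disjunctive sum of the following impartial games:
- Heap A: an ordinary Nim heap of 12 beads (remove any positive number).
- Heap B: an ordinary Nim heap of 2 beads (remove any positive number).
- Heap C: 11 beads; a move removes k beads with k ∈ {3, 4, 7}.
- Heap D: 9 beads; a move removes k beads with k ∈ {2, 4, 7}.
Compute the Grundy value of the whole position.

14

Heap A is a plain Nim heap of size 12, so its Grundy value is 12.
Heap B is a plain Nim heap of size 2, so its Grundy value is 2.
For heap C, compute g(0), g(1), … with moves {3, 4, 7}:
k:     0  1  2  3  4  5  6  7  8  9 10 11
g(k):  0  0  0  1  1  1  2  2  2  3  0  0
So g(11) = 0.
For heap D, compute g(0), g(1), … with moves {2, 4, 7}:
g(0) = mex{} = 0
g(1) = mex{} = 0
g(2) = mex{0} = 1
g(3) = mex{0} = 1
g(4) = mex{0,1} = 2
g(5) = mex{0,1} = 2
g(6) = mex{1,2} = 0
g(7) = mex{0,1,2} = 3
g(8) = mex{0,2} = 1
g(9) = mex{1,2,3} = 0
So g(9) = 0.
The value of a disjunctive sum is the nim-sum of the parts.
Combined value = 12 XOR 2 XOR 0 XOR 0 = 14.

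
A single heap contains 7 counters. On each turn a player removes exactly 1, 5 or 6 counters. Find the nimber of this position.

3

Build the Grundy sequence with g(k) = mex{g(k−s) : s ∈ {1, 5, 6}, s ≤ k}:
k:     0  1  2  3  4  5  6  7
g(k):  0  1  0  1  0  1  2  3
So g(7) = 3.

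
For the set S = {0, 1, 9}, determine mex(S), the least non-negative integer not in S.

2

The values 0, 1 are all present; 2 is the first non-negative integer missing from the set.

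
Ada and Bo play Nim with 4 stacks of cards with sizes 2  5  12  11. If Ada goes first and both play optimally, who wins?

Bo wins

Compute the nim-sum pairwise:
2 XOR 5 = 7
7 XOR 12 = 11
11 XOR 11 = 0
The nim-sum is 0, so this is a P-position: the player to move is in a losing position under optimal play; Ada is about to move from it and so loses — Bo wins.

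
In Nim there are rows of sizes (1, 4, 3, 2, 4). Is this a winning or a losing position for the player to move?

Nim-sum: 1 ⊕ 4 ⊕ 3 ⊕ 2 ⊕ 4 = 0.
The nim-sum is 0, so this is a P-position: the player to move is in a losing position under optimal play.

Losing position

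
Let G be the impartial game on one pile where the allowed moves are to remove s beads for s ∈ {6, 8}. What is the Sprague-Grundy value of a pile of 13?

2

Build the Grundy sequence with g(k) = mex{g(k−s) : s ∈ {6, 8}, s ≤ k}:
k:     0  1  2  3  4  5  6  7  8  9 10 11 12 13
g(k):  0  0  0  0  0  0  1  1  1  1  1  1  2  2
So g(13) = 2.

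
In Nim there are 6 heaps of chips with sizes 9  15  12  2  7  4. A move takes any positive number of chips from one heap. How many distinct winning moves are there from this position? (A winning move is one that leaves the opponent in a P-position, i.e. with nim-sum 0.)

3

In binary:
  1001  (9)
  1111  (15)
  1100  (12)
  0010  (2)
  0111  (7)
  0100  (4)
  ----
  1011  (11)
The overall nim-sum is X = 11. A heap of size p has a winning move iff p XOR X < p (reduce it to p XOR X).
  9: 9 XOR 11 = 2 < 9 — winning move (to 2).
  15: 15 XOR 11 = 4 < 15 — winning move (to 4).
  12: 12 XOR 11 = 7 < 12 — winning move (to 7).
  2: 2 XOR 11 = 9 ≥ 2 — no move.
  7: 7 XOR 11 = 12 ≥ 7 — no move.
  4: 4 XOR 11 = 15 ≥ 4 — no move.
That gives 3 winning moves.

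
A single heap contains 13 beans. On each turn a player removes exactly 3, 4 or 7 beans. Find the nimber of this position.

Compute g(0), g(1), … for moves {3, 4, 7}:
g(0) = mex{} = 0
g(1) = mex{} = 0
g(2) = mex{} = 0
g(3) = mex{0} = 1
g(4) = mex{0} = 1
g(5) = mex{0} = 1
g(6) = mex{0,1} = 2
g(7) = mex{0,1} = 2
g(8) = mex{0,1} = 2
g(9) = mex{0,1,2} = 3
g(10) = mex{1,2} = 0
g(11) = mex{1,2} = 0
g(12) = mex{1,2,3} = 0
g(13) = mex{0,2,3} = 1
So g(13) = 1.

1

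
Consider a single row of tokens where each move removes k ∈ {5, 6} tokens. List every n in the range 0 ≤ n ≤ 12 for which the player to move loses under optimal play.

0, 1, 2, 3, 4, 11, 12

Compute g(0), g(1), … for moves {5, 6}:
k:     0  1  2  3  4  5  6  7  8  9 10 11 12
g(k):  0  0  0  0  0  1  1  1  1  1  2  0  0
The P-positions (g = 0) in 0..12 are 0, 1, 2, 3, 4, 11, 12.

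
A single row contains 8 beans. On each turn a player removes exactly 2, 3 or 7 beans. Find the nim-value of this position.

1

Build the Grundy sequence with g(k) = mex{g(k−s) : s ∈ {2, 3, 7}, s ≤ k}:
k:     0  1  2  3  4  5  6  7  8
g(k):  0  0  1  1  2  0  0  1  1
So g(8) = 1.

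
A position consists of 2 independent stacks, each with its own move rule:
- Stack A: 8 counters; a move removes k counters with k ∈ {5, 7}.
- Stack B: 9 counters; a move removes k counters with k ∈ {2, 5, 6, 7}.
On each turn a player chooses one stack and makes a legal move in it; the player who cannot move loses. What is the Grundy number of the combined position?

Grundy values for stack A (subtraction set {5, 7}):
g(0) = mex{} = 0
g(1) = mex{} = 0
g(2) = mex{} = 0
g(3) = mex{} = 0
g(4) = mex{} = 0
g(5) = mex{0} = 1
g(6) = mex{0} = 1
g(7) = mex{0} = 1
g(8) = mex{0} = 1
So g(8) = 1.
Build the Grundy sequence for stack B with g(k) = mex{g(k−s) : s ∈ {2, 5, 6, 7}, s ≤ k}:
k:     0  1  2  3  4  5  6  7  8  9
g(k):  0  0  1  1  0  2  1  3  2  2
So g(9) = 2.
The value of a disjunctive sum is the nim-sum of the parts.
Combined value = 1 XOR 2 = 3.

3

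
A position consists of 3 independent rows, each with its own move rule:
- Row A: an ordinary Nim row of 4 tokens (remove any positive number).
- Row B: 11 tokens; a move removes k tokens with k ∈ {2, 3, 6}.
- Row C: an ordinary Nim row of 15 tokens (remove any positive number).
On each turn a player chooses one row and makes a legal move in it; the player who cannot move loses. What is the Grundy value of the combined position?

Row A is a plain Nim row of size 4, so its Grundy value is 4.
Build the Grundy sequence for row B with g(k) = mex{g(k−s) : s ∈ {2, 3, 6}, s ≤ k}:
g(0) = mex{} = 0
g(1) = mex{} = 0
g(2) = mex{0} = 1
g(3) = mex{0} = 1
g(4) = mex{0,1} = 2
g(5) = mex{1} = 0
g(6) = mex{0,1,2} = 3
g(7) = mex{0,2} = 1
g(8) = mex{0,1,3} = 2
g(9) = mex{1,3} = 0
g(10) = mex{1,2} = 0
g(11) = mex{0,2} = 1
So g(11) = 1.
Row C is a plain Nim row of size 15, so its Grundy value is 15.
The value of a disjunctive sum is the nim-sum of the parts.
Combined value = 4 ⊕ 1 ⊕ 15 = 10.

10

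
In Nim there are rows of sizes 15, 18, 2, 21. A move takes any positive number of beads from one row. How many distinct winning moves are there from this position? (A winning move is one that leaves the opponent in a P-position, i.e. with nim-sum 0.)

Compute the nim-sum pairwise:
15 ^ 18 = 29
29 ^ 2 = 31
31 ^ 21 = 10
The overall nim-sum is X = 10. A row of size p has a winning move iff p XOR X < p (reduce it to p XOR X).
  15: 15 XOR 10 = 5 < 15 — winning move (to 5).
  18: 18 XOR 10 = 24 ≥ 18 — no move.
  2: 2 XOR 10 = 8 ≥ 2 — no move.
  21: 21 XOR 10 = 31 ≥ 21 — no move.
That gives 1 winning move.

1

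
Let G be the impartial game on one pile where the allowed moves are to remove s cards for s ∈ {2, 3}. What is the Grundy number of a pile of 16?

0

Build the Grundy sequence with g(k) = mex{g(k−s) : s ∈ {2, 3}, s ≤ k}:
k:     0  1  2  3  4  5  6  7  8  9 10 11 12 13 14 15 16
g(k):  0  0  1  1  2  0  0  1  1  2  0  0  1  1  2  0  0
So g(16) = 0.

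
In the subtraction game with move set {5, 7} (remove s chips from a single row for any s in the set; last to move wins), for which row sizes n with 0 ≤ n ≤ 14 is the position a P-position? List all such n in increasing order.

0, 1, 2, 3, 4, 12, 13, 14

Compute g(0), g(1), … for moves {5, 7}:
g(0) = mex{} = 0
g(1) = mex{} = 0
g(2) = mex{} = 0
g(3) = mex{} = 0
g(4) = mex{} = 0
g(5) = mex{0} = 1
g(6) = mex{0} = 1
g(7) = mex{0} = 1
g(8) = mex{0} = 1
g(9) = mex{0} = 1
g(10) = mex{0,1} = 2
g(11) = mex{0,1} = 2
g(12) = mex{1} = 0
g(13) = mex{1} = 0
g(14) = mex{1} = 0
The P-positions (g = 0) in 0..14 are 0, 1, 2, 3, 4, 12, 13, 14.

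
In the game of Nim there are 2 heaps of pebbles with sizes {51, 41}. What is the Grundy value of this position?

Nim-sum: 51 ^ 41 = 26.

26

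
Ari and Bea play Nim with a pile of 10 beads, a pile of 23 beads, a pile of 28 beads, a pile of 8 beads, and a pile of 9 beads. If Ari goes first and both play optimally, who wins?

Bea wins

Nim-sum: 10 ⊕ 23 ⊕ 28 ⊕ 8 ⊕ 9 = 0.
The nim-sum is 0, so this is a P-position: the player to move is in a losing position under optimal play; Ari is about to move from it and so loses — Bea wins.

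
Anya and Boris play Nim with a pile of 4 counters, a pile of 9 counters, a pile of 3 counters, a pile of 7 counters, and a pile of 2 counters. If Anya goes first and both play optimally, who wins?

Bitwise XOR of the heap sizes:
  0100  (4)
  1001  (9)
  0011  (3)
  0111  (7)
  0010  (2)
  ----
  1011  (11)
The nim-sum is 11 ≠ 0, so this is an N-position: the player to move can win; Anya has a winning move.

Anya wins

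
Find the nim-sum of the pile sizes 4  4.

0

Compute the nim-sum pairwise:
4 ^ 4 = 0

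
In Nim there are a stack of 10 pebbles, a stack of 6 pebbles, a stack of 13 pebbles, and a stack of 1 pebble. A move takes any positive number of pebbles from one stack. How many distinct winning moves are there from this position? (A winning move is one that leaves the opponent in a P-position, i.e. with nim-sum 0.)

0

Bitwise XOR of the heap sizes:
  1010  (10)
  0110  (6)
  1101  (13)
  0001  (1)
  ----
  0000  (0)
The nim-sum is already 0, so every move leaves a nonzero nim-sum — there are no winning moves.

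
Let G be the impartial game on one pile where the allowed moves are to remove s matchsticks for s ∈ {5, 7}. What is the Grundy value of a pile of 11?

2

Grundy values for subtraction set {5, 7}:
g(0) = mex{} = 0
g(1) = mex{} = 0
g(2) = mex{} = 0
g(3) = mex{} = 0
g(4) = mex{} = 0
g(5) = mex{0} = 1
g(6) = mex{0} = 1
g(7) = mex{0} = 1
g(8) = mex{0} = 1
g(9) = mex{0} = 1
g(10) = mex{0,1} = 2
g(11) = mex{0,1} = 2
So g(11) = 2.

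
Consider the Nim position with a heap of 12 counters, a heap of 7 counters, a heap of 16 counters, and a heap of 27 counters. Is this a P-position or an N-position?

Nim-sum: 12 ⊕ 7 ⊕ 16 ⊕ 27 = 0.
The nim-sum is 0, so this is a P-position: the player to move is in a losing position under optimal play.

P-position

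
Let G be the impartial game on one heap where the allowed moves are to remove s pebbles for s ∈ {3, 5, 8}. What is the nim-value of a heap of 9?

Build the Grundy sequence with g(k) = mex{g(k−s) : s ∈ {3, 5, 8}, s ≤ k}:
k:     0  1  2  3  4  5  6  7  8  9
g(k):  0  0  0  1  1  1  2  2  2  3
So g(9) = 3.

3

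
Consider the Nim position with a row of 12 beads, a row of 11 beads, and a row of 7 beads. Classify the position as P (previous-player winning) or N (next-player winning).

P-position

Write each in binary and XOR column by column:
  1100  (12)
  1011  (11)
  0111  (7)
  ----
  0000  (0)
The nim-sum is 0, so this is a P-position: the player to move is in a losing position under optimal play.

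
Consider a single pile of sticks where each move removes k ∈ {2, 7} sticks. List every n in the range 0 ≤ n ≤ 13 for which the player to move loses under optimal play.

Build the Grundy sequence with g(k) = mex{g(k−s) : s ∈ {2, 7}, s ≤ k}:
g(0) = mex{} = 0
g(1) = mex{} = 0
g(2) = mex{0} = 1
g(3) = mex{0} = 1
g(4) = mex{1} = 0
g(5) = mex{1} = 0
g(6) = mex{0} = 1
g(7) = mex{0} = 1
g(8) = mex{0,1} = 2
g(9) = mex{1} = 0
g(10) = mex{1,2} = 0
g(11) = mex{0} = 1
g(12) = mex{0} = 1
g(13) = mex{1} = 0
The P-positions (g = 0) in 0..13 are 0, 1, 4, 5, 9, 10, 13.

0, 1, 4, 5, 9, 10, 13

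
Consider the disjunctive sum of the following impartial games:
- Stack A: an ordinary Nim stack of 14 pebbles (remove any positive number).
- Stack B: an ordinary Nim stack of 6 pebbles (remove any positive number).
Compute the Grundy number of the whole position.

Stack A is a plain Nim stack of size 14, so its Grundy value is 14.
Stack B is a plain Nim stack of size 6, so its Grundy value is 6.
By the Sprague-Grundy theorem, the Grundy value of a sum of independent games is the XOR of the component values.
Combined value = 14 ⊕ 6 = 8.

8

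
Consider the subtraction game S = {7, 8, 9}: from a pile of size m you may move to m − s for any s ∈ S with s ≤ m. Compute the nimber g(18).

Grundy values for subtraction set {7, 8, 9}:
k:     0  1  2  3  4  5  6  7  8  9 10 11 12 13 14 15 16 17 18
g(k):  0  0  0  0  0  0  0  1  1  1  1  1  1  1  2  2  0  0  0
So g(18) = 0.

0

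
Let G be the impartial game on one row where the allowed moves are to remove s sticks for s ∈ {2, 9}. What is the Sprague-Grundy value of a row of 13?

Compute g(0), g(1), … for moves {2, 9}:
k:     0  1  2  3  4  5  6  7  8  9 10 11 12 13
g(k):  0  0  1  1  0  0  1  1  0  2  1  0  0  1
So g(13) = 1.

1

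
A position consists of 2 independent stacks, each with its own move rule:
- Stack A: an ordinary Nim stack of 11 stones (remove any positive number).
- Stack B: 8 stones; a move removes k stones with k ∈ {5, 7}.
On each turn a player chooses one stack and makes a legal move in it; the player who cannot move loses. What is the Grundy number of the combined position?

10

Stack A is a plain Nim stack of size 11, so its Grundy value is 11.
For stack B, compute g(0), g(1), … with moves {5, 7}:
g(0) = mex{} = 0
g(1) = mex{} = 0
g(2) = mex{} = 0
g(3) = mex{} = 0
g(4) = mex{} = 0
g(5) = mex{0} = 1
g(6) = mex{0} = 1
g(7) = mex{0} = 1
g(8) = mex{0} = 1
So g(8) = 1.
The value of a disjunctive sum is the nim-sum of the parts.
Combined value = 11 XOR 1 = 10.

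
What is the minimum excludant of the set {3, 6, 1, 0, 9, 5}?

2

The values 0, 1 are all present; 2 is the first non-negative integer missing from the set.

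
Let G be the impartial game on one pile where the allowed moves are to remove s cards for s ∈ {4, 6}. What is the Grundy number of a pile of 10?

0

Compute g(0), g(1), … for moves {4, 6}:
g(0) = mex{} = 0
g(1) = mex{} = 0
g(2) = mex{} = 0
g(3) = mex{} = 0
g(4) = mex{0} = 1
g(5) = mex{0} = 1
g(6) = mex{0} = 1
g(7) = mex{0} = 1
g(8) = mex{0,1} = 2
g(9) = mex{0,1} = 2
g(10) = mex{1} = 0
So g(10) = 0.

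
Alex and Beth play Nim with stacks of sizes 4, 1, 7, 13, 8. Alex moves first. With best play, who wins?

Nim-sum: 4 ⊕ 1 ⊕ 7 ⊕ 13 ⊕ 8 = 7.
The nim-sum is 7 ≠ 0, so this is an N-position: the player to move can win; Alex has a winning move.

Alex wins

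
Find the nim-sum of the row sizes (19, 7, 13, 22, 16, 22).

9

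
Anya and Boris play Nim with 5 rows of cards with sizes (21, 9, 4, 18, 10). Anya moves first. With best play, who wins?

Bitwise XOR of the heap sizes:
  10101  (21)
  01001  (9)
  00100  (4)
  10010  (18)
  01010  (10)
  -----
  00000  (0)
The nim-sum is 0, so this is a P-position: the player to move is in a losing position under optimal play; Anya is about to move from it and so loses — Boris wins.

Boris wins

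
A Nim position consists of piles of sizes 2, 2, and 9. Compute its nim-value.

Compute the nim-sum pairwise:
2 ^ 2 = 0
0 ^ 9 = 9

9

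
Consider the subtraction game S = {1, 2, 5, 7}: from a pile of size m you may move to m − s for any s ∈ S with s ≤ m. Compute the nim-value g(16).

1

Build the Grundy sequence with g(k) = mex{g(k−s) : s ∈ {1, 2, 5, 7}, s ≤ k}:
k:     0  1  2  3  4  5  6  7  8  9 10 11 12 13 14 15 16
g(k):  0  1  2  0  1  2  0  1  2  0  1  2  0  1  2  0  1
So g(16) = 1.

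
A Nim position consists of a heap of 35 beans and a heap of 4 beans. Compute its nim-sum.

39

Compute the nim-sum pairwise:
35 ⊕ 4 = 39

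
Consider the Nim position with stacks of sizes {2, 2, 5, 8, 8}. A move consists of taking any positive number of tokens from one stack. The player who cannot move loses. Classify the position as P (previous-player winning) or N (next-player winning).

N-position

Write each in binary and XOR column by column:
  0010  (2)
  0010  (2)
  0101  (5)
  1000  (8)
  1000  (8)
  ----
  0101  (5)
The nim-sum is 5 ≠ 0, so this is an N-position: the player to move can win.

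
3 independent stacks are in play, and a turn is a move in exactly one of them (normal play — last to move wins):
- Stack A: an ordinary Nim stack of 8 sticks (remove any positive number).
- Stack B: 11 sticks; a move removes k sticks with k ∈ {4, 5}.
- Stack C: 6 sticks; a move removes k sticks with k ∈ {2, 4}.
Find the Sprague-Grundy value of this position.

Stack A is a plain Nim stack of size 8, so its Grundy value is 8.
For stack B, compute g(0), g(1), … with moves {4, 5}:
g(0) = mex{} = 0
g(1) = mex{} = 0
g(2) = mex{} = 0
g(3) = mex{} = 0
g(4) = mex{0} = 1
g(5) = mex{0} = 1
g(6) = mex{0} = 1
g(7) = mex{0} = 1
g(8) = mex{0,1} = 2
g(9) = mex{1} = 0
g(10) = mex{1} = 0
g(11) = mex{1} = 0
So g(11) = 0.
Grundy values for stack C (subtraction set {2, 4}):
k:     0  1  2  3  4  5  6
g(k):  0  0  1  1  2  2  0
So g(6) = 0.
The value of a disjunctive sum is the nim-sum of the parts.
Combined value = 8 ⊕ 0 ⊕ 0 = 8.

8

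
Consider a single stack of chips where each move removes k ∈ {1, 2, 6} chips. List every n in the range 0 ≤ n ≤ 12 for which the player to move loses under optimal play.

0, 3, 7, 10

Grundy values for subtraction set {1, 2, 6}:
g(0) = mex{} = 0
g(1) = mex{0} = 1
g(2) = mex{0,1} = 2
g(3) = mex{1,2} = 0
g(4) = mex{0,2} = 1
g(5) = mex{0,1} = 2
g(6) = mex{0,1,2} = 3
g(7) = mex{1,2,3} = 0
g(8) = mex{0,2,3} = 1
g(9) = mex{0,1} = 2
g(10) = mex{1,2} = 0
g(11) = mex{0,2} = 1
g(12) = mex{0,1,3} = 2
The P-positions (g = 0) in 0..12 are 0, 3, 7, 10.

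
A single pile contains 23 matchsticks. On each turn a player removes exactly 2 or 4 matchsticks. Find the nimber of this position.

2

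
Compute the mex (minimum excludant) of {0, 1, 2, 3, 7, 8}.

The values 0, 1, 2, 3 are all present; 4 is the first non-negative integer missing from the set.

4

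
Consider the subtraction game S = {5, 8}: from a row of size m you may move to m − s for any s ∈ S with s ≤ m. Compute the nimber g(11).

2

Compute g(0), g(1), … for moves {5, 8}:
g(0) = mex{} = 0
g(1) = mex{} = 0
g(2) = mex{} = 0
g(3) = mex{} = 0
g(4) = mex{} = 0
g(5) = mex{0} = 1
g(6) = mex{0} = 1
g(7) = mex{0} = 1
g(8) = mex{0} = 1
g(9) = mex{0} = 1
g(10) = mex{0,1} = 2
g(11) = mex{0,1} = 2
So g(11) = 2.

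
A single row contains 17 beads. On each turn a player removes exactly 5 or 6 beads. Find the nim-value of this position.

1

Build the Grundy sequence with g(k) = mex{g(k−s) : s ∈ {5, 6}, s ≤ k}:
k:     0  1  2  3  4  5  6  7  8  9 10 11 12 13 14 15 16 17
g(k):  0  0  0  0  0  1  1  1  1  1  2  0  0  0  0  0  1  1
So g(17) = 1.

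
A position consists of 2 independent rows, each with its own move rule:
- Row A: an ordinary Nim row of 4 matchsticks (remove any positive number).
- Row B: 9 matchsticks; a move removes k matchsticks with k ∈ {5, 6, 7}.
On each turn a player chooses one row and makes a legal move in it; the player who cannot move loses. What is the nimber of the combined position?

5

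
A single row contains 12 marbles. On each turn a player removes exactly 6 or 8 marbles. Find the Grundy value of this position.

2

Compute g(0), g(1), … for moves {6, 8}:
g(0) = mex{} = 0
g(1) = mex{} = 0
g(2) = mex{} = 0
g(3) = mex{} = 0
g(4) = mex{} = 0
g(5) = mex{} = 0
g(6) = mex{0} = 1
g(7) = mex{0} = 1
g(8) = mex{0} = 1
g(9) = mex{0} = 1
g(10) = mex{0} = 1
g(11) = mex{0} = 1
g(12) = mex{0,1} = 2
So g(12) = 2.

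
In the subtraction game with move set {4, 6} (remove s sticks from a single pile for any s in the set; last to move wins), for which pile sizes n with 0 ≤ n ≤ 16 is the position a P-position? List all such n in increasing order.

0, 1, 2, 3, 10, 11, 12, 13

Grundy values for subtraction set {4, 6}:
k:     0  1  2  3  4  5  6  7  8  9 10 11 12 13 14 15 16
g(k):  0  0  0  0  1  1  1  1  2  2  0  0  0  0  1  1  1
The P-positions (g = 0) in 0..16 are 0, 1, 2, 3, 10, 11, 12, 13.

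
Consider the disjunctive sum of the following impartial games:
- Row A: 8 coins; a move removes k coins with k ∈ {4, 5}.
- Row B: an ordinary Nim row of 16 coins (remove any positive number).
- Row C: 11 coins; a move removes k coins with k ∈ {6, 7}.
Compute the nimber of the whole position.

19

For row A, compute g(0), g(1), … with moves {4, 5}:
k:     0  1  2  3  4  5  6  7  8
g(k):  0  0  0  0  1  1  1  1  2
So g(8) = 2.
Row B is a plain Nim row of size 16, so its Grundy value is 16.
Grundy values for row C (subtraction set {6, 7}):
g(0) = mex{} = 0
g(1) = mex{} = 0
g(2) = mex{} = 0
g(3) = mex{} = 0
g(4) = mex{} = 0
g(5) = mex{} = 0
g(6) = mex{0} = 1
g(7) = mex{0} = 1
g(8) = mex{0} = 1
g(9) = mex{0} = 1
g(10) = mex{0} = 1
g(11) = mex{0} = 1
So g(11) = 1.
By the Sprague-Grundy theorem, the Grundy value of a sum of independent games is the XOR of the component values.
Combined value = 2 XOR 16 XOR 1 = 19.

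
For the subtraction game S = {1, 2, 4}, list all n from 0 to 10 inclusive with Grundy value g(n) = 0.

0, 3, 6, 9

Grundy values for subtraction set {1, 2, 4}:
g(0) = mex{} = 0
g(1) = mex{0} = 1
g(2) = mex{0,1} = 2
g(3) = mex{1,2} = 0
g(4) = mex{0,2} = 1
g(5) = mex{0,1} = 2
g(6) = mex{1,2} = 0
g(7) = mex{0,2} = 1
g(8) = mex{0,1} = 2
g(9) = mex{1,2} = 0
g(10) = mex{0,2} = 1
The P-positions (g = 0) in 0..10 are 0, 3, 6, 9.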